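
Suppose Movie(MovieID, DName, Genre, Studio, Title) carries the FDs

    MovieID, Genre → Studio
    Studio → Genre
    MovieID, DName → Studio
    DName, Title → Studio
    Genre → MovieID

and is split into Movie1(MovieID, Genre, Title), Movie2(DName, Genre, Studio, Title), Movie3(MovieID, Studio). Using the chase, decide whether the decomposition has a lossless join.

Chase test. Columns are MovieID, DName, Genre, Studio, Title; row i has aⱼ where attribute j ∈ Moviei, else bᵢⱼ.
Initial tableau (one row per fragment):
  row 1: a1 b12 a3 b14 a5
  row 2: b21 a2 a3 a4 a5
  row 3: a1 b32 b33 a4 b35
Rows 2 and 3 agree on Studio; apply Studio→Genre and equate their Genre entries.
Rows 1 and 2 agree on Genre; apply Genre→MovieID and equate their MovieID entries.
Rows 1 and 2 agree on MovieID, Genre; apply MovieID, Genre→Studio and equate their Studio entries.
Row 2 is now all distinguished symbols — the join is lossless.

Yes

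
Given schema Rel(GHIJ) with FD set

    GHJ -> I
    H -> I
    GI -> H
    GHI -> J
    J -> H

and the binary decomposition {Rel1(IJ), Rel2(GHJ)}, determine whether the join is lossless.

Common attributes: Rel1 ∩ Rel2 = {J}.
Closure of {J}: J → H applies, adding H; H → I applies, adding I. So (J)⁺ = {HIJ}.
This closure contains every attribute of Rel1, so Rel1 ∩ Rel2 → Rel1. The join is lossless.

Yes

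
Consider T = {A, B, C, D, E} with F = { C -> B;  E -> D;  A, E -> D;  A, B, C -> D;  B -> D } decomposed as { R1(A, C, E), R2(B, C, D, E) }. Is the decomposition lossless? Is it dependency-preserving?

Lossless test: (C, E)⁺ = {B, C, D, E}, which contains all of one fragment — lossless.
Dependency preservation: A, E → D; A, B, C → D are not contained in any single fragment, but the restricted closure of each left-hand side across the fragments still reaches the right-hand side; the remaining FDs each lie inside some fragment. All dependencies are preserved.

lossless and dependency-preserving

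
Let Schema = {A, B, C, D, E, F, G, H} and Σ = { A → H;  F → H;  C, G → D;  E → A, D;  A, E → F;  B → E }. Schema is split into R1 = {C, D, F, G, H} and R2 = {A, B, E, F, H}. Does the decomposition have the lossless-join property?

No

Common attributes: R1 ∩ R2 = {F, H}.
No dependency enlarges {F, H}, so (F, H)⁺ = {F, H}.
The closure contains neither all of R1 = {C, D, F, G, H} nor all of R2 = {A, B, E, F, H}, so the common attributes are not a superkey of either fragment. The join is lossy.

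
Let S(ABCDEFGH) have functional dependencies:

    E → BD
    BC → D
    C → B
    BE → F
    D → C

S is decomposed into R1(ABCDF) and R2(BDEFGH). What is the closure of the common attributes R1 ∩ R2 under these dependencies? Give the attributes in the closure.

R1 ∩ R2 = {BDF}.
D → C applies, adding C
Closure: {BCDF}.

BCDF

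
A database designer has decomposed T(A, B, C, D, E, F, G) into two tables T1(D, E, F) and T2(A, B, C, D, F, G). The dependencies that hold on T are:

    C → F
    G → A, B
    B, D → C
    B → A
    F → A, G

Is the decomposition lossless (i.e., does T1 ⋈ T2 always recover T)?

Common attributes: T1 ∩ T2 = {D, F}.
Closure of {D, F}: F → A, G applies, adding A, G; G → A, B applies, adding B; B, D → C applies, adding C. So (D, F)⁺ = {A, B, C, D, F, G}.
This closure contains every attribute of T2, so T1 ∩ T2 → T2. The join is lossless.

Yes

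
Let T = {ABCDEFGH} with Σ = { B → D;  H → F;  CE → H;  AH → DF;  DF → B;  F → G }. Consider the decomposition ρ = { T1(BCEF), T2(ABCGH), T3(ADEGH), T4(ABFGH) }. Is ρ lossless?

No

Chase test. Columns are ABCDEFGH; row i has aⱼ where attribute j ∈ Ti, else bᵢⱼ.
Initial tableau (one row per fragment):
  row 1: b11 a2 a3 b14 a5 a6 b17 b18
  row 2: a1 a2 a3 b24 b25 b26 a7 a8
  row 3: a1 b32 b33 a4 a5 b36 a7 a8
  row 4: a1 a2 b43 b44 b45 a6 a7 a8
Rows 1 and 2 agree on B; apply B→D and equate their D entries.
Rows 1 and 4 agree on B; apply B→D and equate their D entries.
Rows 2 and 3 agree on H; apply H→F and equate their F entries.
Rows 2 and 4 agree on H; apply H→F and equate their F entries.
Rows 2 and 3 agree on AH; apply AH→DF and equate their DF entries.
Rows 1 and 3 agree on DF; apply DF→B and equate their B entries.
Rows 1 and 2 agree on F; apply F→G and equate their G entries.
No row becomes fully distinguished — the join is lossy.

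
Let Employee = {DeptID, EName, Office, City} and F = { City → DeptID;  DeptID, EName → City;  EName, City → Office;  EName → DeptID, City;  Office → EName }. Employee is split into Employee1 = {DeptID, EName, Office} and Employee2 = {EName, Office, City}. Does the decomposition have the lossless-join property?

Common attributes: Employee1 ∩ Employee2 = {EName, Office}.
Closure of {EName, Office}: EName → DeptID, City applies, adding DeptID, City. So (EName, Office)⁺ = {DeptID, EName, Office, City}.
This closure contains every attribute of Employee1, so Employee1 ∩ Employee2 → Employee1. The join is lossless.

Yes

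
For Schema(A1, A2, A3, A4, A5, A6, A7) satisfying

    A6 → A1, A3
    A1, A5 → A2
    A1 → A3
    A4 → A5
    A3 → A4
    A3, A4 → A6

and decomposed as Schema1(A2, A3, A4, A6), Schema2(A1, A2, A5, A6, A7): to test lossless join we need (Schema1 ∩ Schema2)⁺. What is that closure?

A1, A2, A3, A4, A5, A6

Schema1 ∩ Schema2 = {A2, A6}.
A6 → A1, A3 applies, adding A1, A3
A3 → A4 applies, adding A4
A4 → A5 applies, adding A5
Closure: {A1, A2, A3, A4, A5, A6}.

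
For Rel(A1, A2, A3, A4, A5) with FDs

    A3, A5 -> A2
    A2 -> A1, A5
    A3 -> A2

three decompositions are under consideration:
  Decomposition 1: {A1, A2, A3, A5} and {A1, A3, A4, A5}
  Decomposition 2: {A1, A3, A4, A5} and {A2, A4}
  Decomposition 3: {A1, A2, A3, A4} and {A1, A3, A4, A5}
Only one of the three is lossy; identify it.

Decomposition 2

Decomposition 1: common = {A1, A3, A5}, closure = {A1, A2, A3, A5} → lossless.
Decomposition 2: common = {A4}, closure = {A4} → lossy.
Decomposition 3: common = {A1, A3, A4}, closure = {A1, A2, A3, A4, A5} → lossless.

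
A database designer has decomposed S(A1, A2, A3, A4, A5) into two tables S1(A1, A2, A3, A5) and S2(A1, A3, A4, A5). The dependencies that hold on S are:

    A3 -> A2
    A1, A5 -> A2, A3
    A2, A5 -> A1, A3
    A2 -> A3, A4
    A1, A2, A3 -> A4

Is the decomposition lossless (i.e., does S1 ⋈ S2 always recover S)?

Common attributes: S1 ∩ S2 = {A1, A3, A5}.
Closure of {A1, A3, A5}: A3 → A2 applies, adding A2; A2 → A3, A4 applies, adding A4. So (A1, A3, A5)⁺ = {A1, A2, A3, A4, A5}.
This closure contains every attribute of S1, so S1 ∩ S2 → S1. The join is lossless.

Yes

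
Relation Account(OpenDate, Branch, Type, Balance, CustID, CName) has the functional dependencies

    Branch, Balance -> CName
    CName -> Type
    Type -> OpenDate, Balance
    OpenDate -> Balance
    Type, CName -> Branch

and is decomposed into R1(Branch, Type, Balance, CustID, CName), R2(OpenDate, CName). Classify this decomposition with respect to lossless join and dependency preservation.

Lossless test: (CName)⁺ = {OpenDate, Branch, Type, Balance, CName}, which contains all of one fragment — lossless.
Dependency preservation: the restricted closure of {Type} across the fragments never reaches {OpenDate, Balance}, so Type → OpenDate, Balance cannot be enforced without a join — not preserved.

lossless but not dependency-preserving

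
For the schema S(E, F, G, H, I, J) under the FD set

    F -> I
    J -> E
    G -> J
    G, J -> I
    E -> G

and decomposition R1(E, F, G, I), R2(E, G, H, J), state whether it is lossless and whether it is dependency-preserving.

Lossless test: (E, G)⁺ = {E, G, I, J}, which is a superkey of neither fragment — lossy.
Dependency preservation: G, J → I is not contained in any single fragment, but the restricted closure of its left-hand side across the fragments still reaches the right-hand side; the remaining FDs each lie inside some fragment. All dependencies are preserved.

lossy but dependency-preserving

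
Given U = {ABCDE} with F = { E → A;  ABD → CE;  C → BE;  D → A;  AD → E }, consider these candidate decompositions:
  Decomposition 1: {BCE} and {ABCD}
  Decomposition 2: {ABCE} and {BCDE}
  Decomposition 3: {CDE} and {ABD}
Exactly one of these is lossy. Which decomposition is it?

Decomposition 3

Decomposition 1: common = {BC}, closure = {ABCE} → lossless.
Decomposition 2: common = {BCE}, closure = {ABCE} → lossless.
Decomposition 3: common = {D}, closure = {ADE} → lossy.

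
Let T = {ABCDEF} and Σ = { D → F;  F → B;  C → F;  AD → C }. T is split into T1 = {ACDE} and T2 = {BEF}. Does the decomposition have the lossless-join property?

No

Common attributes: T1 ∩ T2 = {E}.
No dependency enlarges {E}, so (E)⁺ = {E}.
The closure contains neither all of T1 = {ACDE} nor all of T2 = {BEF}, so the common attributes are not a superkey of either fragment. The join is lossy.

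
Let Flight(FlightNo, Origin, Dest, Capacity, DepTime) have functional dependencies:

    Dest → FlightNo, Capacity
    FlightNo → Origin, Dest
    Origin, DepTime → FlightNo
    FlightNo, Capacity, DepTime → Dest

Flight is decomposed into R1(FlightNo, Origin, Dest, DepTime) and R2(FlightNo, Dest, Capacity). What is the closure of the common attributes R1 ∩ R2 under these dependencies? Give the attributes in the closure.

FlightNo, Origin, Dest, Capacity

R1 ∩ R2 = {FlightNo, Dest}.
Dest → FlightNo, Capacity applies, adding Capacity
FlightNo → Origin, Dest applies, adding Origin
Closure: {FlightNo, Origin, Dest, Capacity}.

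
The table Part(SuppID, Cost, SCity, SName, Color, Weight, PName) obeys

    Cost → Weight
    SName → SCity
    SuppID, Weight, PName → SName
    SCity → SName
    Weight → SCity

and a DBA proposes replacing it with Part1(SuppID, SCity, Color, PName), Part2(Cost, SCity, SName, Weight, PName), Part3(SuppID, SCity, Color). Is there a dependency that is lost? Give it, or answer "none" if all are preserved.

Cost → Weight lies within Part2.
SName → SCity lies within Part2.
SuppID, Weight, PName → SName: restricted closure across fragments reaches SName.
SCity → SName lies within Part2.
Weight → SCity lies within Part2.
Every dependency is enforceable on the fragments, so the decomposition is dependency-preserving.

none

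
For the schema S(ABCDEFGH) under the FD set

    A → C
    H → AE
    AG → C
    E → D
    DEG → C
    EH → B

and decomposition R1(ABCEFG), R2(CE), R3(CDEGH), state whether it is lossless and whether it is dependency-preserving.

lossy and not dependency-preserving

Lossless test (chase): Rows 1 and 2 agree on E; apply E→D and equate their D entries. Rows 1 and 3 agree on E; apply E→D and equate their D entries. No row becomes fully distinguished — the join is lossy.
Dependency preservation: the restricted closure of {H} across the fragments never reaches {AE}, so H → AE cannot be enforced without a join — not preserved.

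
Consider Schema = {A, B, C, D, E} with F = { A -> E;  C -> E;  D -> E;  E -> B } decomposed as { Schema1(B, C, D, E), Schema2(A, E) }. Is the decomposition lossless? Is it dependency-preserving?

lossy but dependency-preserving

Lossless test: (E)⁺ = {B, E}, which is a superkey of neither fragment — lossy.
Dependency preservation: every FD's attributes lie within a single fragment, so each can be enforced locally — preserved.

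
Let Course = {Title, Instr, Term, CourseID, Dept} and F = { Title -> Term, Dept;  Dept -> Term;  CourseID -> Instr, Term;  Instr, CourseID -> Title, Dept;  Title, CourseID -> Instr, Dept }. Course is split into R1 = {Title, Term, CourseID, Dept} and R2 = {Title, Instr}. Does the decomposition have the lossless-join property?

No

Common attributes: R1 ∩ R2 = {Title}.
Closure of {Title}: Title → Term, Dept applies, adding Term, Dept. So (Title)⁺ = {Title, Term, Dept}.
The closure contains neither all of R1 = {Title, Term, CourseID, Dept} nor all of R2 = {Title, Instr}, so the common attributes are not a superkey of either fragment. The join is lossy.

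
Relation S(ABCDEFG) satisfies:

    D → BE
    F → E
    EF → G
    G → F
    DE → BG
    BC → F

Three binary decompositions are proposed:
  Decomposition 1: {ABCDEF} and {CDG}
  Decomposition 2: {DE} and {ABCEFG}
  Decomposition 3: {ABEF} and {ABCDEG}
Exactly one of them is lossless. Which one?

Decomposition 1

Decomposition 1: common = {CD}, closure = {BCDEFG} → lossless.
Decomposition 2: common = {E}, closure = {E} → lossy.
Decomposition 3: common = {ABE}, closure = {ABE} → lossy.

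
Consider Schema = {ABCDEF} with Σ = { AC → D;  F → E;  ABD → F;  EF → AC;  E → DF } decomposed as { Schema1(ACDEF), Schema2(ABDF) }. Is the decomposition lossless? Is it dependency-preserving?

Lossless test: (ADF)⁺ = {ACDEF}, which contains all of one fragment — lossless.
Dependency preservation: every FD's attributes lie within a single fragment, so each can be enforced locally — preserved.

lossless and dependency-preserving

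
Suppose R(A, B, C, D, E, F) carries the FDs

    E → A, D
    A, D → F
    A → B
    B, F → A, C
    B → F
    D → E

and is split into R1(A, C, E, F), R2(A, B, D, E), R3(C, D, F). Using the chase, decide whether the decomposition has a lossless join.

Yes

Chase test. Columns are A, B, C, D, E, F; row i has aⱼ where attribute j ∈ Ri, else bᵢⱼ.
Initial tableau (one row per fragment):
  row 1: a1 b12 a3 b14 a5 a6
  row 2: a1 a2 b23 a4 a5 b26
  row 3: b31 b32 a3 a4 b35 a6
Rows 1 and 2 agree on E; apply E→A, D and equate their A, D entries.
Rows 1 and 2 agree on A, D; apply A, D→F and equate their F entries.
Rows 1 and 2 agree on A; apply A→B and equate their B entries.
Rows 1 and 2 agree on B, F; apply B, F→A, C and equate their A, C entries.
Rows 1 and 3 agree on D; apply D→E and equate their E entries.
Rows 1 and 3 agree on E; apply E→A, D and equate their A, D entries.
Rows 1 and 3 agree on A; apply A→B and equate their B entries.
Row 1 is now all distinguished symbols — the join is lossless.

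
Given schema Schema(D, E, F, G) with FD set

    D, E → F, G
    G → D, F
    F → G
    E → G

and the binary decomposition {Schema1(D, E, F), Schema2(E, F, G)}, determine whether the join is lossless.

Yes

Common attributes: Schema1 ∩ Schema2 = {E, F}.
Closure of {E, F}: F → G applies, adding G; G → D, F applies, adding D. So (E, F)⁺ = {D, E, F, G}.
This closure contains every attribute of Schema1, so Schema1 ∩ Schema2 → Schema1. The join is lossless.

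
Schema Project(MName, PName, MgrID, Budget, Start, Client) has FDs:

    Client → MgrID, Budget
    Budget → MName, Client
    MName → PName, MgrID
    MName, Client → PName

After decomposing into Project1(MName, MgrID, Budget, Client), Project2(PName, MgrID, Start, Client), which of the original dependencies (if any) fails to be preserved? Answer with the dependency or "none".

Check MName → PName, MgrID: no single fragment contains all of {MName, PName, MgrID}, and the restricted closure of {MName} across the fragments never reaches {PName, MgrID}.
Client → MgrID, Budget is preserved.
Budget → MName, Client is preserved.
MName, Client → PName is preserved.

MName → PName, MgrID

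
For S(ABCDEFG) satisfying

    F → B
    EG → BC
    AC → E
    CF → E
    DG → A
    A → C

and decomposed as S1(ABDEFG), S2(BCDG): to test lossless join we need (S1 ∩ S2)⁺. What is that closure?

ABCDEG

S1 ∩ S2 = {BDG}.
DG → A applies, adding A
A → C applies, adding C
AC → E applies, adding E
Closure: {ABCDEG}.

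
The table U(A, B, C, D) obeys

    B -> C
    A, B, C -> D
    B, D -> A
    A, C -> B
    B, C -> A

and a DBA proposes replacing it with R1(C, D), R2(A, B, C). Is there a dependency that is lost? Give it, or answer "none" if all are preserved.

Check A, B, C → D: no single fragment contains all of {A, B, C, D}, and the restricted closure of {A, B, C} across the fragments never reaches {D}.
B → C is preserved.
B, D → A is preserved.
A, C → B is preserved.
B, C → A is preserved.

A, B, C -> D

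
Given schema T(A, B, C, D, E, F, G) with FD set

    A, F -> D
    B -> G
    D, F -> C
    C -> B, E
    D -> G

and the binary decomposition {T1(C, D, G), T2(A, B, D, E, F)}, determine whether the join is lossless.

Common attributes: T1 ∩ T2 = {D}.
Closure of {D}: D → G applies, adding G. So (D)⁺ = {D, G}.
The closure contains neither all of T1 = {C, D, G} nor all of T2 = {A, B, D, E, F}, so the common attributes are not a superkey of either fragment. The join is lossy.

No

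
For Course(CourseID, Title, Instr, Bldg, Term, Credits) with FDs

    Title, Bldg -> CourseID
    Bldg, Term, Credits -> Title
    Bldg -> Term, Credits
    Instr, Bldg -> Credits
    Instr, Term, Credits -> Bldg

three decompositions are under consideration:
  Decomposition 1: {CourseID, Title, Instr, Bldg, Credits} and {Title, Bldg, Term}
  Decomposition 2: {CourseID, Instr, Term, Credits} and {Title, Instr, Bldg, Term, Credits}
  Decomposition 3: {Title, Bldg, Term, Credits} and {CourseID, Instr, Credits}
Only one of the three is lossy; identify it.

Decomposition 1: common = {Title, Bldg}, closure = {CourseID, Title, Bldg, Term, Credits} → lossless.
Decomposition 2: common = {Instr, Term, Credits}, closure = {CourseID, Title, Instr, Bldg, Term, Credits} → lossless.
Decomposition 3: common = {Credits}, closure = {Credits} → lossy.

Decomposition 3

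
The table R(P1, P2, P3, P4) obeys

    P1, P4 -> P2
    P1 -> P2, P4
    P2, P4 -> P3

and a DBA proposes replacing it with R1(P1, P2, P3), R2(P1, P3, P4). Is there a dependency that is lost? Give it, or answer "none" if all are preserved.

P2, P4 -> P3

Check P2, P4 → P3: no single fragment contains all of {P2, P3, P4}, and the restricted closure of {P2, P4} across the fragments never reaches {P3}.
P1, P4 → P2 is preserved.
P1 → P2, P4 is preserved.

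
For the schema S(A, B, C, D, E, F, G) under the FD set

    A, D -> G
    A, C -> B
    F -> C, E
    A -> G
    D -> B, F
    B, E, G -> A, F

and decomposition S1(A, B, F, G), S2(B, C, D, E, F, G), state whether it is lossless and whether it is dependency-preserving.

Lossless test: (B, F, G)⁺ = {A, B, C, E, F, G}, which contains all of one fragment — lossless.
Dependency preservation: the restricted closure of {A, C} across the fragments never reaches {B}, so A, C → B cannot be enforced without a join — not preserved.

lossless but not dependency-preserving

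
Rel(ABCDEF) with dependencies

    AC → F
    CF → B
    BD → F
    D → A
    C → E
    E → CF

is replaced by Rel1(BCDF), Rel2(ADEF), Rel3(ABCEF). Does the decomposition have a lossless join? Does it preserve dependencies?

Lossless test (chase): Rows 1 and 2 agree on D; apply D→A and equate their A entries. Rows 1 and 3 agree on C; apply C→E and equate their E entries. Rows 1 and 2 agree on E; apply E→CF and equate their CF entries. Rows 1 and 2 agree on CF; apply CF→B and equate their B entries. Row 1 is now all distinguished symbols — the join is lossless.
Dependency preservation: every FD's attributes lie within a single fragment, so each can be enforced locally — preserved.

lossless and dependency-preserving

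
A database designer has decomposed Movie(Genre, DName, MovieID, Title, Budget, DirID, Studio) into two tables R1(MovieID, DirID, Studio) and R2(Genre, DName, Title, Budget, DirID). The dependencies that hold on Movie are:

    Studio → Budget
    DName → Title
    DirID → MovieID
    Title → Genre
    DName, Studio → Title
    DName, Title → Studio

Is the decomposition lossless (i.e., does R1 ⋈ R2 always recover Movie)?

Common attributes: R1 ∩ R2 = {DirID}.
Closure of {DirID}: DirID → MovieID applies, adding MovieID. So (DirID)⁺ = {MovieID, DirID}.
The closure contains neither all of R1 = {MovieID, DirID, Studio} nor all of R2 = {Genre, DName, Title, Budget, DirID}, so the common attributes are not a superkey of either fragment. The join is lossy.

No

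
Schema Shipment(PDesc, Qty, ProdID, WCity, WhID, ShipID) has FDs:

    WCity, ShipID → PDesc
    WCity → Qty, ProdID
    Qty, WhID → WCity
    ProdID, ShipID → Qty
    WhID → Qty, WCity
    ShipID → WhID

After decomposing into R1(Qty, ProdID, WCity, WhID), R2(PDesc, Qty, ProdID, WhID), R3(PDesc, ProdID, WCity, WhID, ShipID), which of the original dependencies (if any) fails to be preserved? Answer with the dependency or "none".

WCity, ShipID → PDesc lies within R3.
WCity → Qty, ProdID lies within R1.
Qty, WhID → WCity lies within R1.
ProdID, ShipID → Qty: restricted closure across fragments reaches Qty.
WhID → Qty, WCity lies within R1.
ShipID → WhID lies within R3.
Every dependency is enforceable on the fragments, so the decomposition is dependency-preserving.

none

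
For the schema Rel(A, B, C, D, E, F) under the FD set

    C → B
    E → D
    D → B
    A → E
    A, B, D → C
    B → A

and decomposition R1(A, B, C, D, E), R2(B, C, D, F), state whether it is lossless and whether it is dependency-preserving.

lossless and dependency-preserving

Lossless test: (B, C, D)⁺ = {A, B, C, D, E}, which contains all of one fragment — lossless.
Dependency preservation: every FD's attributes lie within a single fragment, so each can be enforced locally — preserved.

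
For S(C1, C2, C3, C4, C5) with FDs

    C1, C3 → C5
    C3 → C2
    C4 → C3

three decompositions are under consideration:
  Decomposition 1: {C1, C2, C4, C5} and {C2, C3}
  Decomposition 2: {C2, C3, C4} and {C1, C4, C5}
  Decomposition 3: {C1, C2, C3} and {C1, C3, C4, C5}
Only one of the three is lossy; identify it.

Decomposition 1: common = {C2}, closure = {C2} → lossy.
Decomposition 2: common = {C4}, closure = {C2, C3, C4} → lossless.
Decomposition 3: common = {C1, C3}, closure = {C1, C2, C3, C5} → lossless.

Decomposition 1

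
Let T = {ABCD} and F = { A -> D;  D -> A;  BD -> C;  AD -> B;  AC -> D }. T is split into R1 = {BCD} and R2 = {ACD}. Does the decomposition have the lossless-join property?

Yes

Common attributes: R1 ∩ R2 = {CD}.
Closure of {CD}: D → A applies, adding A; AD → B applies, adding B. So (CD)⁺ = {ABCD}.
This closure contains every attribute of R1, so R1 ∩ R2 → R1. The join is lossless.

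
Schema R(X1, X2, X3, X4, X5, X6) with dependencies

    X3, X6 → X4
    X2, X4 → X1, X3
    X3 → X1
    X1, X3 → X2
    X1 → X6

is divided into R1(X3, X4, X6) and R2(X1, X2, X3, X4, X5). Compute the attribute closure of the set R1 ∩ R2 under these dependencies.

X1, X2, X3, X4, X6

R1 ∩ R2 = {X3, X4}.
X3 → X1 applies, adding X1
X1, X3 → X2 applies, adding X2
X1 → X6 applies, adding X6
Closure: {X1, X2, X3, X4, X6}.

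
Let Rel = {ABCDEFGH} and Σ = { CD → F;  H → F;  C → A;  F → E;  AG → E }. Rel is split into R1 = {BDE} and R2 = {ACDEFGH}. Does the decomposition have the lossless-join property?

No

Common attributes: R1 ∩ R2 = {DE}.
No dependency enlarges {DE}, so (DE)⁺ = {DE}.
The closure contains neither all of R1 = {BDE} nor all of R2 = {ACDEFGH}, so the common attributes are not a superkey of either fragment. The join is lossy.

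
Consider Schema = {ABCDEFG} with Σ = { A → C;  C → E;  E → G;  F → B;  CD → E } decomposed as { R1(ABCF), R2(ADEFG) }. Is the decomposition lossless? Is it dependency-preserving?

lossless but not dependency-preserving

Lossless test: (AF)⁺ = {ABCEFG}, which contains all of one fragment — lossless.
Dependency preservation: the restricted closure of {C} across the fragments never reaches {E}, so C → E cannot be enforced without a join — not preserved.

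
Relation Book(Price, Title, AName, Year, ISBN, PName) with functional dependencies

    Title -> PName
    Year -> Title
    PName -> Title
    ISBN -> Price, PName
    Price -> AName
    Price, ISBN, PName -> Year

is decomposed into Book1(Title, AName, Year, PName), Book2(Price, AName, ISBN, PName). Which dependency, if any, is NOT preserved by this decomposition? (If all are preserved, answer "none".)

Check Price, ISBN, PName → Year: no single fragment contains all of {Price, Year, ISBN, PName}, and the restricted closure of {Price, ISBN, PName} across the fragments never reaches {Year}.
Title → PName is preserved.
Year → Title is preserved.
PName → Title is preserved.
ISBN → Price, PName is preserved.
Price → AName is preserved.

Price, ISBN, PName -> Year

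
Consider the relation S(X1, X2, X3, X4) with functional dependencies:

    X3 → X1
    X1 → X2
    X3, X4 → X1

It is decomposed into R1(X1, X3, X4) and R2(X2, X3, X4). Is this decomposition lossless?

Common attributes: R1 ∩ R2 = {X3, X4}.
Closure of {X3, X4}: X3 → X1 applies, adding X1; X1 → X2 applies, adding X2. So (X3, X4)⁺ = {X1, X2, X3, X4}.
This closure contains every attribute of R1, so R1 ∩ R2 → R1. The join is lossless.

Yes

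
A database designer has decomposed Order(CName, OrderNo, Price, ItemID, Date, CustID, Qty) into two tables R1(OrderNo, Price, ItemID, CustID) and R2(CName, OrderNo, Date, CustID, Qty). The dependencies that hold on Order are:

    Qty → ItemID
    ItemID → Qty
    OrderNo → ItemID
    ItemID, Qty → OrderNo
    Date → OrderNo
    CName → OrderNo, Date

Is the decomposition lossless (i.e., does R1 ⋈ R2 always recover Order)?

Common attributes: R1 ∩ R2 = {OrderNo, CustID}.
Closure of {OrderNo, CustID}: OrderNo → ItemID applies, adding ItemID; ItemID → Qty applies, adding Qty. So (OrderNo, CustID)⁺ = {OrderNo, ItemID, CustID, Qty}.
The closure contains neither all of R1 = {OrderNo, Price, ItemID, CustID} nor all of R2 = {CName, OrderNo, Date, CustID, Qty}, so the common attributes are not a superkey of either fragment. The join is lossy.

No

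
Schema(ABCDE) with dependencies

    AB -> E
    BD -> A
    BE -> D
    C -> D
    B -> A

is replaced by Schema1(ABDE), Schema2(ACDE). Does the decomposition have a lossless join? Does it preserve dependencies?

Lossless test: (ADE)⁺ = {ADE}, which is a superkey of neither fragment — lossy.
Dependency preservation: every FD's attributes lie within a single fragment, so each can be enforced locally — preserved.

lossy but dependency-preserving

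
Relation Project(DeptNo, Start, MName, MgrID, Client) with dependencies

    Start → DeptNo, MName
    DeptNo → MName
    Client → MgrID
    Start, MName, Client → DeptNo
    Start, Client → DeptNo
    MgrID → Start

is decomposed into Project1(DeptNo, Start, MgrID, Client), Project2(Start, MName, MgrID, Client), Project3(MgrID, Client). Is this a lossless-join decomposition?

Chase test. Columns are DeptNo, Start, MName, MgrID, Client; row i has aⱼ where attribute j ∈ Projecti, else bᵢⱼ.
Initial tableau (one row per fragment):
  row 1: a1 a2 b13 a4 a5
  row 2: b21 a2 a3 a4 a5
  row 3: b31 b32 b33 a4 a5
Rows 1 and 2 agree on Start; apply Start→DeptNo, MName and equate their DeptNo, MName entries.
Rows 1 and 3 agree on MgrID; apply MgrID→Start and equate their Start entries.
Rows 1 and 3 agree on Start; apply Start→DeptNo, MName and equate their DeptNo, MName entries.
Row 1 is now all distinguished symbols — the join is lossless.

Yes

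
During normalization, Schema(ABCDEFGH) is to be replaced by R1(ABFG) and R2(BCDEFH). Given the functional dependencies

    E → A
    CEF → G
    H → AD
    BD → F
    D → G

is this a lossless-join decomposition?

No

Common attributes: R1 ∩ R2 = {BF}.
No dependency enlarges {BF}, so (BF)⁺ = {BF}.
The closure contains neither all of R1 = {ABFG} nor all of R2 = {BCDEFH}, so the common attributes are not a superkey of either fragment. The join is lossy.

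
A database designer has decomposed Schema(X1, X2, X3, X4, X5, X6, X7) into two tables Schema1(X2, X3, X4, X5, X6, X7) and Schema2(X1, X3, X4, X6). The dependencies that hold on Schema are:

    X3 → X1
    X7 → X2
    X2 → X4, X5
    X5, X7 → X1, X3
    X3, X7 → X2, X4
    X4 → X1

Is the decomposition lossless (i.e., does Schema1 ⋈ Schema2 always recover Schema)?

Common attributes: Schema1 ∩ Schema2 = {X3, X4, X6}.
Closure of {X3, X4, X6}: X3 → X1 applies, adding X1. So (X3, X4, X6)⁺ = {X1, X3, X4, X6}.
This closure contains every attribute of Schema2, so Schema1 ∩ Schema2 → Schema2. The join is lossless.

Yes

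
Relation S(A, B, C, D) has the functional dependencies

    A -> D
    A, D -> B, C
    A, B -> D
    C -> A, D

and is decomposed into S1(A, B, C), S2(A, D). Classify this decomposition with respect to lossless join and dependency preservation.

Lossless test: (A)⁺ = {A, B, C, D}, which contains all of one fragment — lossless.
Dependency preservation: A, D → B, C; A, B → D; C → A, D are not contained in any single fragment, but the restricted closure of each left-hand side across the fragments still reaches the right-hand side; the remaining FDs each lie inside some fragment. All dependencies are preserved.

lossless and dependency-preserving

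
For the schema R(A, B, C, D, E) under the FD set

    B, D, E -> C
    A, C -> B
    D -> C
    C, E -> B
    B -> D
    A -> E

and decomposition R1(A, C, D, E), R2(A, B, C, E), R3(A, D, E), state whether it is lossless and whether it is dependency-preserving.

Lossless test (chase): Rows 1 and 2 agree on A, C; apply A, C→B and equate their B entries. Rows 1 and 3 agree on D; apply D→C and equate their C entries. Rows 1 and 3 agree on C, E; apply C, E→B and equate their B entries. Rows 1 and 2 agree on B; apply B→D and equate their D entries. Row 1 is now all distinguished symbols — the join is lossless.
Dependency preservation: the restricted closure of {B} across the fragments never reaches {D}, so B → D cannot be enforced without a join — not preserved.

lossless but not dependency-preserving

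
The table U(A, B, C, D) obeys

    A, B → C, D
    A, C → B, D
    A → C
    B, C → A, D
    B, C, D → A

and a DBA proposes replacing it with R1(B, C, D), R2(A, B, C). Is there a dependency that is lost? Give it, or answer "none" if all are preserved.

A, B → C, D: restricted closure across fragments reaches C, D.
A, C → B, D: restricted closure across fragments reaches B, D.
A → C lies within R2.
B, C → A, D: restricted closure across fragments reaches A, D.
B, C, D → A: restricted closure across fragments reaches A.
Every dependency is enforceable on the fragments, so the decomposition is dependency-preserving.

none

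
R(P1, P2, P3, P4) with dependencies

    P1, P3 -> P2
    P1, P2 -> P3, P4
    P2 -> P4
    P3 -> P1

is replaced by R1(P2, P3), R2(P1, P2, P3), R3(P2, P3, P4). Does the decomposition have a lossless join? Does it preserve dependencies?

lossless and dependency-preserving

Lossless test (chase): Rows 1 and 2 agree on P2; apply P2→P4 and equate their P4 entries. Rows 1 and 3 agree on P2; apply P2→P4 and equate their P4 entries. Rows 1 and 2 agree on P3; apply P3→P1 and equate their P1 entries. Rows 1 and 3 agree on P3; apply P3→P1 and equate their P1 entries. Row 1 is now all distinguished symbols — the join is lossless.
Dependency preservation: P1, P2 → P3, P4 is not contained in any single fragment, but the restricted closure of its left-hand side across the fragments still reaches the right-hand side; the remaining FDs each lie inside some fragment. All dependencies are preserved.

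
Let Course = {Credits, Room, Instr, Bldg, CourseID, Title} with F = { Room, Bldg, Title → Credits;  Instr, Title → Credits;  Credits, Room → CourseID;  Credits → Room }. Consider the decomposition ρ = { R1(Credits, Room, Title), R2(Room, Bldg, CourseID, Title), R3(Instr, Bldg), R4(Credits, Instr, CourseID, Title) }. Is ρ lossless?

Chase test. Columns are Credits, Room, Instr, Bldg, CourseID, Title; row i has aⱼ where attribute j ∈ Ri, else bᵢⱼ.
Initial tableau (one row per fragment):
  row 1: a1 a2 b13 b14 b15 a6
  row 2: b21 a2 b23 a4 a5 a6
  row 3: b31 b32 a3 a4 b35 b36
  row 4: a1 b42 a3 b44 a5 a6
Rows 1 and 4 agree on Credits; apply Credits→Room and equate their Room entries.
Rows 1 and 4 agree on Credits, Room; apply Credits, Room→CourseID and equate their CourseID entries.
No row becomes fully distinguished — the join is lossy.

No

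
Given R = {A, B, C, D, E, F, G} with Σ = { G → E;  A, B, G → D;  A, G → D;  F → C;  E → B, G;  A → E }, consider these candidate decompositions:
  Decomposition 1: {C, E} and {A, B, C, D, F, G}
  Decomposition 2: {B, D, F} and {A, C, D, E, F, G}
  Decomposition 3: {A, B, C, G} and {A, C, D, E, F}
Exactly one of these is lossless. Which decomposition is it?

Decomposition 1: common = {C}, closure = {C} → lossy.
Decomposition 2: common = {D, F}, closure = {C, D, F} → lossy.
Decomposition 3: common = {A, C}, closure = {A, B, C, D, E, G} → lossless.

Decomposition 3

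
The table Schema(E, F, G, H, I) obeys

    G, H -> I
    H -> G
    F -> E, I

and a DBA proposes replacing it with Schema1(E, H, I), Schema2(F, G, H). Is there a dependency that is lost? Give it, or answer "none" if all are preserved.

Check F → E, I: no single fragment contains all of {E, F, I}, and the restricted closure of {F} across the fragments never reaches {E, I}.
G, H → I is preserved.
H → G is preserved.

F -> E, I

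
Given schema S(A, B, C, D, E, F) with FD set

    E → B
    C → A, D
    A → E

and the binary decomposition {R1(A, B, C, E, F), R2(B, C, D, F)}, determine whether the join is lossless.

Common attributes: R1 ∩ R2 = {B, C, F}.
Closure of {B, C, F}: C → A, D applies, adding A, D; A → E applies, adding E. So (B, C, F)⁺ = {A, B, C, D, E, F}.
This closure contains every attribute of R1, so R1 ∩ R2 → R1. The join is lossless.

Yes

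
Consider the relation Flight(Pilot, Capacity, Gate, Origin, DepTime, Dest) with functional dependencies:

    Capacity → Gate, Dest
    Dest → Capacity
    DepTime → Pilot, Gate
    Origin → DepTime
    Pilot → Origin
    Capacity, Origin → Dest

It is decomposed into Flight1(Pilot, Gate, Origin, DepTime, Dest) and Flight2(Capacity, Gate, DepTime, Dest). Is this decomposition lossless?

Yes

Common attributes: Flight1 ∩ Flight2 = {Gate, DepTime, Dest}.
Closure of {Gate, DepTime, Dest}: Dest → Capacity applies, adding Capacity; DepTime → Pilot, Gate applies, adding Pilot; Pilot → Origin applies, adding Origin. So (Gate, DepTime, Dest)⁺ = {Pilot, Capacity, Gate, Origin, DepTime, Dest}.
This closure contains every attribute of Flight1, so Flight1 ∩ Flight2 → Flight1. The join is lossless.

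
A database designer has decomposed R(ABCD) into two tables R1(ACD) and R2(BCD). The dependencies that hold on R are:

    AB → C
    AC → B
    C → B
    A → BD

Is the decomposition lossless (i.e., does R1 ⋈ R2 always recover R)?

Common attributes: R1 ∩ R2 = {CD}.
Closure of {CD}: C → B applies, adding B. So (CD)⁺ = {BCD}.
This closure contains every attribute of R2, so R1 ∩ R2 → R2. The join is lossless.

Yes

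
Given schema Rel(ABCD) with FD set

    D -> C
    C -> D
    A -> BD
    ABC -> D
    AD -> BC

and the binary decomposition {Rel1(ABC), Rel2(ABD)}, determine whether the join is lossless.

Common attributes: Rel1 ∩ Rel2 = {AB}.
Closure of {AB}: A → BD applies, adding D; AD → BC applies, adding C. So (AB)⁺ = {ABCD}.
This closure contains every attribute of Rel1, so Rel1 ∩ Rel2 → Rel1. The join is lossless.

Yes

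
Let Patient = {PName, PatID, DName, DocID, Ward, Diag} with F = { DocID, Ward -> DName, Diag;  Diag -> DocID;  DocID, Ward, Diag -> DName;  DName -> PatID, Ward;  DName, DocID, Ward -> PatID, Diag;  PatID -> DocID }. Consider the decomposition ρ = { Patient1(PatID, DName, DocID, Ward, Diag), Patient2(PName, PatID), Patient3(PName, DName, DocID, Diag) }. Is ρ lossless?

Yes

Chase test. Columns are PName, PatID, DName, DocID, Ward, Diag; row i has aⱼ where attribute j ∈ Patienti, else bᵢⱼ.
Initial tableau (one row per fragment):
  row 1: b11 a2 a3 a4 a5 a6
  row 2: a1 a2 b23 b24 b25 b26
  row 3: a1 b32 a3 a4 b35 a6
Rows 1 and 3 agree on DName; apply DName→PatID, Ward and equate their PatID, Ward entries.
Rows 1 and 2 agree on PatID; apply PatID→DocID and equate their DocID entries.
Row 3 is now all distinguished symbols — the join is lossless.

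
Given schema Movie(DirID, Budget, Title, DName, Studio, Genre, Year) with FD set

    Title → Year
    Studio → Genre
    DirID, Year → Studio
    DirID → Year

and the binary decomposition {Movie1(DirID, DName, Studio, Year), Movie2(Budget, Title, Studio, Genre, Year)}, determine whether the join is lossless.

No

Common attributes: Movie1 ∩ Movie2 = {Studio, Year}.
Closure of {Studio, Year}: Studio → Genre applies, adding Genre. So (Studio, Year)⁺ = {Studio, Genre, Year}.
The closure contains neither all of Movie1 = {DirID, DName, Studio, Year} nor all of Movie2 = {Budget, Title, Studio, Genre, Year}, so the common attributes are not a superkey of either fragment. The join is lossy.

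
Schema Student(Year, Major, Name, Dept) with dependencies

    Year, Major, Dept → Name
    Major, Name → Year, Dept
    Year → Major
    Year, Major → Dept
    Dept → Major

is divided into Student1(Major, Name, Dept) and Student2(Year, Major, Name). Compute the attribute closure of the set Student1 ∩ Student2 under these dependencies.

Student1 ∩ Student2 = {Major, Name}.
Major, Name → Year, Dept applies, adding Year, Dept
Closure: {Year, Major, Name, Dept}.

Year, Major, Name, Dept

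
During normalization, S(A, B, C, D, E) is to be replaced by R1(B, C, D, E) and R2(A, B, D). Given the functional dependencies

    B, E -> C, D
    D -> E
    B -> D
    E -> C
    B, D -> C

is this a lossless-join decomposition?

Yes

Common attributes: R1 ∩ R2 = {B, D}.
Closure of {B, D}: D → E applies, adding E; E → C applies, adding C. So (B, D)⁺ = {B, C, D, E}.
This closure contains every attribute of R1, so R1 ∩ R2 → R1. The join is lossless.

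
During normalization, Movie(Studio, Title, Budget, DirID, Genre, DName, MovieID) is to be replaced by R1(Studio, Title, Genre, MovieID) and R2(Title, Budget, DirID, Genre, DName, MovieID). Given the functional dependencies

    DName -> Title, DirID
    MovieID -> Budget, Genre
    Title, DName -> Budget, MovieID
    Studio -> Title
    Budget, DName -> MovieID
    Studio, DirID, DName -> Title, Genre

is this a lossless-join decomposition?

No

Common attributes: R1 ∩ R2 = {Title, Genre, MovieID}.
Closure of {Title, Genre, MovieID}: MovieID → Budget, Genre applies, adding Budget. So (Title, Genre, MovieID)⁺ = {Title, Budget, Genre, MovieID}.
The closure contains neither all of R1 = {Studio, Title, Genre, MovieID} nor all of R2 = {Title, Budget, DirID, Genre, DName, MovieID}, so the common attributes are not a superkey of either fragment. The join is lossy.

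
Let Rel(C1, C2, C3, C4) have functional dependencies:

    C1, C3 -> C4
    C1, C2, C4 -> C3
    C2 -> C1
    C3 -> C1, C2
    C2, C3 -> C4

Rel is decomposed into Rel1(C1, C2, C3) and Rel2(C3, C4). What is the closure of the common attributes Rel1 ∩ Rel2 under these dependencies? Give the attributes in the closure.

C1, C2, C3, C4

Rel1 ∩ Rel2 = {C3}.
C3 → C1, C2 applies, adding C1, C2
C2, C3 → C4 applies, adding C4
Closure: {C1, C2, C3, C4}.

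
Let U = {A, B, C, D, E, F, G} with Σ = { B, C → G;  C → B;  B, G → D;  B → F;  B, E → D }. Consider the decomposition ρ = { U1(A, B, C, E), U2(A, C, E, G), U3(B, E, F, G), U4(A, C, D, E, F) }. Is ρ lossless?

Yes

Chase test. Columns are A, B, C, D, E, F, G; row i has aⱼ where attribute j ∈ Ui, else bᵢⱼ.
Initial tableau (one row per fragment):
  row 1: a1 a2 a3 b14 a5 b16 b17
  row 2: a1 b22 a3 b24 a5 b26 a7
  row 3: b31 a2 b33 b34 a5 a6 a7
  row 4: a1 b42 a3 a4 a5 a6 b47
Rows 1 and 2 agree on C; apply C→B and equate their B entries.
Rows 1 and 4 agree on C; apply C→B and equate their B entries.
Rows 2 and 3 agree on B, G; apply B, G→D and equate their D entries.
Rows 1 and 2 agree on B; apply B→F and equate their F entries.
Rows 1 and 3 agree on B; apply B→F and equate their F entries.
Rows 1 and 2 agree on B, E; apply B, E→D and equate their D entries.
Rows 1 and 4 agree on B, E; apply B, E→D and equate their D entries.
Rows 1 and 2 agree on B, C; apply B, C→G and equate their G entries.
Rows 1 and 4 agree on B, C; apply B, C→G and equate their G entries.
Row 1 is now all distinguished symbols — the join is lossless.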